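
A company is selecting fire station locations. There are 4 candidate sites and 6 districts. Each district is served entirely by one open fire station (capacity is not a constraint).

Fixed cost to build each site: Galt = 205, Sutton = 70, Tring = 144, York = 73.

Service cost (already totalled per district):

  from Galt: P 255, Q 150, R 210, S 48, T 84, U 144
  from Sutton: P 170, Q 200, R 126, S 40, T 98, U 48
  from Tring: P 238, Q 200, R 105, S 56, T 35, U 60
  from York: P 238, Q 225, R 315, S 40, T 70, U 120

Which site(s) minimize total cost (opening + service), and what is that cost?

Open Sutton only; minimum total cost 752.

For any fixed open set, each district goes to its cheapest open site; total = fixed + service.
{Sutton}: P→Sutton 170, Q→Sutton 200, R→Sutton 126, S→Sutton 40, T→Sutton 98, U→Sutton 48. Service 682; fixed 70; total 752.
{Sutton, York}: service 654 + fixed 143 = 797
{Sutton, Tring}: P→Sutton 170, Q→Sutton 200, R→Tring 105, S→Sutton 40, T→Tring 35, U→Sutton 48. Service 598; fixed 214; total 812.
{Galt, Sutton, Tring, York}: P→Sutton 170, Q→Galt 150, R→Tring 105, S→Sutton 40, T→Tring 35, U→Sutton 48. Service 548; fixed 492; total 1040.
No other subset beats 752.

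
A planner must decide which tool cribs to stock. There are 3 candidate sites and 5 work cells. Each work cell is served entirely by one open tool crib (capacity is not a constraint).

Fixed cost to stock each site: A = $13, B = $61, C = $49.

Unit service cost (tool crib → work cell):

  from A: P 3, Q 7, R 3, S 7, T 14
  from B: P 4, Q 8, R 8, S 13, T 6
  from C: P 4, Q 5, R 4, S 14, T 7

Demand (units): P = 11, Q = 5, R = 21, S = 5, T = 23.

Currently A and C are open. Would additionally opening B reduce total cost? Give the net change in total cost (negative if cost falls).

Current service cost with {A, C}: 317.
Adding B: each work cell re-picks its cheapest; new service cost 294, saving 23.
Extra fixed cost: 61. Net change = 61 − 23 = 38.
(Totals: 379 → 417.)

No — net change +38 (cost rises by 38).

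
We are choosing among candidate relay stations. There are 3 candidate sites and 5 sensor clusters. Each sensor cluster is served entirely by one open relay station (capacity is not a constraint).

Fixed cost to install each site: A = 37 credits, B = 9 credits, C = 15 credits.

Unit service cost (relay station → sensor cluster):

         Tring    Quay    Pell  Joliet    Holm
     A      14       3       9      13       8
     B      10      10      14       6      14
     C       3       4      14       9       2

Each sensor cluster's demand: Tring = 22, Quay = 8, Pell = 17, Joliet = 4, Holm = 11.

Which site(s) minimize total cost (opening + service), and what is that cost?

Open A, B and C; minimum total cost 350.

For any fixed open set, each sensor cluster goes to its cheapest open site; total = fixed + service.
{A, B, C}: Tring→C 3·22=66, Quay→A 3·8=24, Pell→A 9·17=153, Joliet→B 6·4=24, Holm→C 2·11=22. Service 289; fixed 61; total 350.
{A, C}: service 301 + fixed 52 = 353
{B, C}: Tring→C 3·22=66, Quay→C 4·8=32, Pell→B 14·17=238, Joliet→B 6·4=24, Holm→C 2·11=22. Service 382; fixed 24; total 406.
{B}: service 716 + fixed 9 = 725
(All 7 nonempty subsets were checked; A, B and C is lowest.)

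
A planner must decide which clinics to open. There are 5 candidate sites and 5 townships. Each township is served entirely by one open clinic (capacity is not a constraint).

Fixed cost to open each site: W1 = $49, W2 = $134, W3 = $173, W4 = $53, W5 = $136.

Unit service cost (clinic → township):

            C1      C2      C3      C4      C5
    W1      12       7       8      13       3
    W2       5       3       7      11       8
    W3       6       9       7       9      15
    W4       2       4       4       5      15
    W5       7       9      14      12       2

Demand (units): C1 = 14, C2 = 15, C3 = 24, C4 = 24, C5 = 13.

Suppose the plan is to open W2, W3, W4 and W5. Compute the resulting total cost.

Each township is assigned to its cheapest site among the open ones.
{W2, W3, W4, W5}: C1→W4 2·14=28, C2→W2 3·15=45, C3→W4 4·24=96, C4→W4 5·24=120, C5→W5 2·13=26. Service 315; fixed 496; total 811.

Total cost: 811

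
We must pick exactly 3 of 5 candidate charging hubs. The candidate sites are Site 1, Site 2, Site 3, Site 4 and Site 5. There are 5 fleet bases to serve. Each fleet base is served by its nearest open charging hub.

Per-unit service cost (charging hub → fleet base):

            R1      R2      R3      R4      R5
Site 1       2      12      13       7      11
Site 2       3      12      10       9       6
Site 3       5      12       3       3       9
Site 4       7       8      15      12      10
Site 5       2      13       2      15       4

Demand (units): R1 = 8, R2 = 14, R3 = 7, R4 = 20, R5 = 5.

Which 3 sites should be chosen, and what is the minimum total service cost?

Choose Site 3, Site 4 and Site 5; total service cost 222.

With exactly 3 open, each fleet base uses its cheapest among the chosen.
{Site 3, Site 4, Site 5}: R1→Site 5 2·8=16, R2→Site 4 8·14=112, R3→Site 5 2·7=14, R4→Site 3 3·20=60, R5→Site 5 4·5=20. Service cost 222.
{Site 2, Site 3, Site 4}: service cost 247
{Site 1, Site 3, Site 4}: service cost 254
Among all 10 size-3 choices, {Site 3, Site 4, Site 5} is lowest.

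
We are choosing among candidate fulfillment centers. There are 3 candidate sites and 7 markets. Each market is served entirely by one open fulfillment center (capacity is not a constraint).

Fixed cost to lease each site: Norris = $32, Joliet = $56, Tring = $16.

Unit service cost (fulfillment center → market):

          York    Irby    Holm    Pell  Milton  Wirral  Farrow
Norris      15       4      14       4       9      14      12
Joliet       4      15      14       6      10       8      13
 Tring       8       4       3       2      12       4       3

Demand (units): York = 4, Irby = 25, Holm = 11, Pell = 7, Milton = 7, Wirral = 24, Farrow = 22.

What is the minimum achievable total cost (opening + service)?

Minimum total cost: 441

For any fixed open set, each market goes to its cheapest open site; total = fixed + service.
{Tring}: York→Tring 8·4=32, Irby→Tring 4·25=100, Holm→Tring 3·11=33, Pell→Tring 2·7=14, Milton→Tring 12·7=84, Wirral→Tring 4·24=96, Farrow→Tring 3·22=66. Service 425; fixed 16; total 441.
{Norris, Tring}: York→Tring 8·4=32, Irby→Norris 4·25=100, Holm→Tring 3·11=33, Pell→Tring 2·7=14, Milton→Norris 9·7=63, Wirral→Tring 4·24=96, Farrow→Tring 3·22=66. Service 404; fixed 48; total 452.
{Joliet, Tring}: service 395 + fixed 72 = 467
{Norris, Joliet, Tring}: York→Joliet 4·4=16, Irby→Norris 4·25=100, Holm→Tring 3·11=33, Pell→Tring 2·7=14, Milton→Norris 9·7=63, Wirral→Tring 4·24=96, Farrow→Tring 3·22=66. Service 388; fixed 104; total 492.
(All 7 nonempty subsets were checked; Tring only is lowest.)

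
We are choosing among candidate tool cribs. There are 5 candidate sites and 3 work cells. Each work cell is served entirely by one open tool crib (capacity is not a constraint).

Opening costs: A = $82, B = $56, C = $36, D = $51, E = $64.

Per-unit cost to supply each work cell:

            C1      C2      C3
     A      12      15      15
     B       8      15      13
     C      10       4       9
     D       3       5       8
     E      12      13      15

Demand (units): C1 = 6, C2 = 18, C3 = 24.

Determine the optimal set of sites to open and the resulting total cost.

For any fixed open set, each work cell goes to its cheapest open site; total = fixed + service.
{D}: C1→D 3·6=18, C2→D 5·18=90, C3→D 8·24=192. Service 300; fixed 51; total 351.
{C, D}: service 282 + fixed 87 = 369
{C}: service 348 + fixed 36 = 384
{A, B, C, D, E}: service 282 + fixed 289 = 571
No other subset beats 351.

Open D only; minimum total cost 351.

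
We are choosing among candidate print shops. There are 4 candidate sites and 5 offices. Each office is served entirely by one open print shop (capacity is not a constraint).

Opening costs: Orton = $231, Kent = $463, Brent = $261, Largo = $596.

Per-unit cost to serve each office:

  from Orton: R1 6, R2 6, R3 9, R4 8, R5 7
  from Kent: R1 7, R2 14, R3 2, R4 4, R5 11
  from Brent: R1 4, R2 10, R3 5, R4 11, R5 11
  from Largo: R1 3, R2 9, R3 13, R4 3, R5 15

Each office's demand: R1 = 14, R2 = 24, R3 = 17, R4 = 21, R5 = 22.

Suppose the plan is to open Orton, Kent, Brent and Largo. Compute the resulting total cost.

Each office is assigned to its cheapest site among the open ones.
{Orton, Kent, Brent, Largo}: R1→Largo 3·14=42, R2→Orton 6·24=144, R3→Kent 2·17=34, R4→Largo 3·21=63, R5→Orton 7·22=154. Service 437; fixed 1551; total 1988.

Total cost: 1988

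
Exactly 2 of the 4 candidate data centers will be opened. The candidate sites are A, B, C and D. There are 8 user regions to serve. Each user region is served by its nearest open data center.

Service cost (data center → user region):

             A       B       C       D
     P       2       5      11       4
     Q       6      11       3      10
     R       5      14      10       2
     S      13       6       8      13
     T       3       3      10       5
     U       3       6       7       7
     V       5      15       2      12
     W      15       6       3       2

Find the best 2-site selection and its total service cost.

Choose A and C; total service cost 29.

With exactly 2 open, each user region uses its cheapest among the chosen.
{A, C}: P→A 2, Q→C 3, R→A 5, S→C 8, T→A 3, U→A 3, V→C 2, W→C 3. Service cost 29.
{C, D}: service cost 33
{A, B}: service cost 36
Among all 6 size-2 choices, {A, C} is lowest.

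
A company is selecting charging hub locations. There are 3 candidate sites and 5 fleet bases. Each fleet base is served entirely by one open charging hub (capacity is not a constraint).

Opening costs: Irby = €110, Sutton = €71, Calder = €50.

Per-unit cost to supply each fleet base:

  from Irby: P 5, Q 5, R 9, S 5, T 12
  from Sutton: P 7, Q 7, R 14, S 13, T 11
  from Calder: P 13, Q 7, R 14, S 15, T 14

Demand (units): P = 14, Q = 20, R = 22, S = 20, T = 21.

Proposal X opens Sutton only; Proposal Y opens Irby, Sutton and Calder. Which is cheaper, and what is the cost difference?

Proposal X: {Sutton}: P→Sutton 7·14=98, Q→Sutton 7·20=140, R→Sutton 14·22=308, S→Sutton 13·20=260, T→Sutton 11·21=231. Service 1037; fixed 71; total 1108.
Proposal Y: {Irby, Sutton, Calder}: P→Irby 5·14=70, Q→Irby 5·20=100, R→Irby 9·22=198, S→Irby 5·20=100, T→Sutton 11·21=231. Service 699; fixed 231; total 930.
Difference: |1108 − 930| = 178.

Proposal Y is cheaper by 178.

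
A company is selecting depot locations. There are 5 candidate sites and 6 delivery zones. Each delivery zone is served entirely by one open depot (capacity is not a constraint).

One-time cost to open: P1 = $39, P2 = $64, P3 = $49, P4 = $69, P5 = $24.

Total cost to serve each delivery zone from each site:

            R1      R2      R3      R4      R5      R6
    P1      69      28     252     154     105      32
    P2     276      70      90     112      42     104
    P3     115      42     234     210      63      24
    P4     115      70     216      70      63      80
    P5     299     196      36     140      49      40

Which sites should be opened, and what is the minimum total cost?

Open P1, P4 and P5; minimum total cost 416.

For any fixed open set, each delivery zone goes to its cheapest open site; total = fixed + service.
{P1, P4, P5}: R1→P1 69, R2→P1 28, R3→P5 36, R4→P4 70, R5→P5 49, R6→P1 32. Service 284; fixed 132; total 416.
{P1, P5}: service 354 + fixed 63 = 417
{P1, P2, P5}: R1→P1 69, R2→P1 28, R3→P5 36, R4→P2 112, R5→P2 42, R6→P1 32. Service 319; fixed 127; total 446.
{P1, P2, P3, P4, P5}: R1→P1 69, R2→P1 28, R3→P5 36, R4→P4 70, R5→P2 42, R6→P3 24. Service 269; fixed 245; total 514.
No other subset beats 416.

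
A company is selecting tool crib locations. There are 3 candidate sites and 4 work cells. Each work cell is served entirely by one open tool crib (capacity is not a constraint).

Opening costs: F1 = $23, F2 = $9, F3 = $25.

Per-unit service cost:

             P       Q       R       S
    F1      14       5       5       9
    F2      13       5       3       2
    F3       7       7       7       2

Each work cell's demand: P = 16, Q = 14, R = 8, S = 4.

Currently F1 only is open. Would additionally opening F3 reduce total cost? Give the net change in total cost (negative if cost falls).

Current service cost with {F1}: 370.
Adding F3: each work cell re-picks its cheapest; new service cost 230, saving 140.
Extra fixed cost: 25. Net change = 25 − 140 = -115.
(Totals: 393 → 278.)

Yes — net change −115 (cost falls by 115).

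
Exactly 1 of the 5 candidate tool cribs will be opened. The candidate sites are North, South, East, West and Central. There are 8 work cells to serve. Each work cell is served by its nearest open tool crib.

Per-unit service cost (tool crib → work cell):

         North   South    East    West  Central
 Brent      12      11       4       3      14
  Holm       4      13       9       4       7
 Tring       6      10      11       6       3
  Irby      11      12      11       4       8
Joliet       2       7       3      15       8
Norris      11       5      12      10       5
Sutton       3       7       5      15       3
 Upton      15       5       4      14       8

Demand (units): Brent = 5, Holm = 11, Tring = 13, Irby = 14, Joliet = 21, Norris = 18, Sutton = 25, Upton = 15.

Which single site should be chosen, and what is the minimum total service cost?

With exactly 1 open, each work cell uses its cheapest among the chosen.
{Central}: Brent→Central 14·5=70, Holm→Central 7·11=77, Tring→Central 3·13=39, Irby→Central 8·14=112, Joliet→Central 8·21=168, Norris→Central 5·18=90, Sutton→Central 3·25=75, Upton→Central 8·15=120. Service cost 751.
{North}: service cost 876
{East}: service cost 880
Among all 5 size-1 choices, {Central} is lowest.

Choose Central only; total service cost 751.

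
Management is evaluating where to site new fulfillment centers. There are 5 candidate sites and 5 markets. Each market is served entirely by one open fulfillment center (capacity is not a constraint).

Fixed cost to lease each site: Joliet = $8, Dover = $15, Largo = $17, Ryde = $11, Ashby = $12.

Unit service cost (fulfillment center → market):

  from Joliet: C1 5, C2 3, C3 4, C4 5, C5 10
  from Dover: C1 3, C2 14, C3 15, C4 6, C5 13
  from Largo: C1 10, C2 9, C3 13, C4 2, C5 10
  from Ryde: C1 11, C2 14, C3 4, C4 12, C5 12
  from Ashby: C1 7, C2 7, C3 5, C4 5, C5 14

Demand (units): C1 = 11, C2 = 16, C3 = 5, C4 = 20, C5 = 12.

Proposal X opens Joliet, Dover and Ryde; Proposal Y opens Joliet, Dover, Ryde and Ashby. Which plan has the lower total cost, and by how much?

Proposal X is cheaper by 12.

Proposal X: {Joliet, Dover, Ryde}: C1→Dover 3·11=33, C2→Joliet 3·16=48, C3→Joliet 4·5=20, C4→Joliet 5·20=100, C5→Joliet 10·12=120. Service 321; fixed 34; total 355.
Proposal Y: {Joliet, Dover, Ryde, Ashby}: C1→Dover 3·11=33, C2→Joliet 3·16=48, C3→Joliet 4·5=20, C4→Joliet 5·20=100, C5→Joliet 10·12=120. Service 321; fixed 46; total 367.
Difference: |355 − 367| = 12.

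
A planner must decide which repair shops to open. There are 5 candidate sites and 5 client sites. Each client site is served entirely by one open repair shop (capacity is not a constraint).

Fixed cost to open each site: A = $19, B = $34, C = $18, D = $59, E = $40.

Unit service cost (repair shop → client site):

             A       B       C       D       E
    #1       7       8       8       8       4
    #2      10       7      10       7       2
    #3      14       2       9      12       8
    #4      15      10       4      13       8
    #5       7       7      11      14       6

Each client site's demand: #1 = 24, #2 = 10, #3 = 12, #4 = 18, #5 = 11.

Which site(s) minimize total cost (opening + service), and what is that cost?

For any fixed open set, each client site goes to its cheapest open site; total = fixed + service.
{B, C, E}: #1→E 4·24=96, #2→E 2·10=20, #3→B 2·12=24, #4→C 4·18=72, #5→E 6·11=66. Service 278; fixed 92; total 370.
{A, B, C, E}: service 278 + fixed 111 = 389
{C, E}: service 350 + fixed 58 = 408
{A, B, C, D, E}: service 278 + fixed 170 = 448
No other subset beats 370.

Open B, C and E; minimum total cost 370.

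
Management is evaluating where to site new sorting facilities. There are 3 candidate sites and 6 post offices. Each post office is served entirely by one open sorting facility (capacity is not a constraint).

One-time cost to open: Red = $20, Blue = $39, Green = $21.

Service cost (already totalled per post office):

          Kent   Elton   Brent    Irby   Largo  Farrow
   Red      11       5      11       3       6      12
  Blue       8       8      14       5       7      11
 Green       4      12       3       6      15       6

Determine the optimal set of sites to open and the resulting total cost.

Open Green only; minimum total cost 67.

For any fixed open set, each post office goes to its cheapest open site; total = fixed + service.
{Green}: Kent→Green 4, Elton→Green 12, Brent→Green 3, Irby→Green 6, Largo→Green 15, Farrow→Green 6. Service 46; fixed 21; total 67.
{Red}: service 48 + fixed 20 = 68
{Red, Green}: Kent→Green 4, Elton→Red 5, Brent→Green 3, Irby→Red 3, Largo→Red 6, Farrow→Green 6. Service 27; fixed 41; total 68.
{Red, Blue, Green}: Kent→Green 4, Elton→Red 5, Brent→Green 3, Irby→Red 3, Largo→Red 6, Farrow→Green 6. Service 27; fixed 80; total 107.
(All 7 nonempty subsets were checked; Green only is lowest.)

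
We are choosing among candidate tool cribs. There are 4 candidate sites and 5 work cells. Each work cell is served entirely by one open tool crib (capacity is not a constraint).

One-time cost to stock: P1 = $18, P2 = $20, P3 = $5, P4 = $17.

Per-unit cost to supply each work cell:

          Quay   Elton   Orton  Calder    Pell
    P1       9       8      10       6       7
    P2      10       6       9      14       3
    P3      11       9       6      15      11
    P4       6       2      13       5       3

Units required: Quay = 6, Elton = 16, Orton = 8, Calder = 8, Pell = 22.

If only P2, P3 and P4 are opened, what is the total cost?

Each work cell is assigned to its cheapest site among the open ones.
{P2, P3, P4}: Quay→P4 6·6=36, Elton→P4 2·16=32, Orton→P3 6·8=48, Calder→P4 5·8=40, Pell→P2 3·22=66. Service 222; fixed 42; total 264.

Total cost: 264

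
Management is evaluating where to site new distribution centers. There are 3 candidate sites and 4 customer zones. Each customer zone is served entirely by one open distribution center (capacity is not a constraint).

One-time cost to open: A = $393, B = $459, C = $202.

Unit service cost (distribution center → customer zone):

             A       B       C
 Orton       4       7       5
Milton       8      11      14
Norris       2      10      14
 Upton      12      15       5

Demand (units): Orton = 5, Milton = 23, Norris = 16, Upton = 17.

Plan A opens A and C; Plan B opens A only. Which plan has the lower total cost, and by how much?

Plan B is cheaper by 83.

Plan A: {A, C}: Orton→A 4·5=20, Milton→A 8·23=184, Norris→A 2·16=32, Upton→C 5·17=85. Service 321; fixed 595; total 916.
Plan B: {A}: Orton→A 4·5=20, Milton→A 8·23=184, Norris→A 2·16=32, Upton→A 12·17=204. Service 440; fixed 393; total 833.
Difference: |916 − 833| = 83.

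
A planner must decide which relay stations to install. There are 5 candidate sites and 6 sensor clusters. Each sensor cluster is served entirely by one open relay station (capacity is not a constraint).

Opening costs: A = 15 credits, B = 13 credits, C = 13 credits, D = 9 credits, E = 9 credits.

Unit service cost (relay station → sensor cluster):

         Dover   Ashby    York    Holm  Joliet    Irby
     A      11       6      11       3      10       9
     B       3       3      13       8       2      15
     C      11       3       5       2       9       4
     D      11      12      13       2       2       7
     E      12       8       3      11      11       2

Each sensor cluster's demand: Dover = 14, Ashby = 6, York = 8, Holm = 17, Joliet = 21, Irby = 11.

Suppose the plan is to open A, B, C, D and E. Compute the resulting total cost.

Each sensor cluster is assigned to its cheapest site among the open ones.
{A, B, C, D, E}: Dover→B 3·14=42, Ashby→B 3·6=18, York→E 3·8=24, Holm→C 2·17=34, Joliet→B 2·21=42, Irby→E 2·11=22. Service 182; fixed 59; total 241.

Total cost: 241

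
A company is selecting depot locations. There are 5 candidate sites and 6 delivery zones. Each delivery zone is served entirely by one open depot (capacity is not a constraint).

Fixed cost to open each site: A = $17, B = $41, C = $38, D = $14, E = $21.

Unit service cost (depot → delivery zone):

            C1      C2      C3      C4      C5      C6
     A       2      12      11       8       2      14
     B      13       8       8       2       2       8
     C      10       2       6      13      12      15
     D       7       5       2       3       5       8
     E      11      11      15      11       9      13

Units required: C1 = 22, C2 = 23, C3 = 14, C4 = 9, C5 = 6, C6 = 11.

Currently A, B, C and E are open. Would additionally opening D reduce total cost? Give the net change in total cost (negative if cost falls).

Current service cost with {A, B, C, E}: 292.
Adding D: each delivery zone re-picks its cheapest; new service cost 236, saving 56.
Extra fixed cost: 14. Net change = 14 − 56 = -42.
(Totals: 409 → 367.)

Yes — net change −42 (cost falls by 42).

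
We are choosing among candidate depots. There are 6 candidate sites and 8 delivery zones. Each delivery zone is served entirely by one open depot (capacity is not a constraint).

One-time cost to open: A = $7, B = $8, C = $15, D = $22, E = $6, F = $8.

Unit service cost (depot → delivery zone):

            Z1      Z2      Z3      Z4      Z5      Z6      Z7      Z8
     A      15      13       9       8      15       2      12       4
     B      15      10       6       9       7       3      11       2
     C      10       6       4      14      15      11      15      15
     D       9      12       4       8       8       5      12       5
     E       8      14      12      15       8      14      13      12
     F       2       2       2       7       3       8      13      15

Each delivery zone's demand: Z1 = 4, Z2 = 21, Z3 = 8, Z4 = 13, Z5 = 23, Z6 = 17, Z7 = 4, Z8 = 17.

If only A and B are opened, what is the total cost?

Each delivery zone is assigned to its cheapest site among the open ones.
{A, B}: Z1→A 15·4=60, Z2→B 10·21=210, Z3→B 6·8=48, Z4→A 8·13=104, Z5→B 7·23=161, Z6→A 2·17=34, Z7→B 11·4=44, Z8→B 2·17=34. Service 695; fixed 15; total 710.

Total cost: 710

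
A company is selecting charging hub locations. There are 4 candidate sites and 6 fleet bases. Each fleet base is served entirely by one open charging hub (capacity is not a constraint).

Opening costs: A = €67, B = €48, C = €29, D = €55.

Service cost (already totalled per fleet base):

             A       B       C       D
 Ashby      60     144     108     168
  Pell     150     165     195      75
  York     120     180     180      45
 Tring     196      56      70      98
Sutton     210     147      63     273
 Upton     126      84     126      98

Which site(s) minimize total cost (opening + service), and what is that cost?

Open C and D; minimum total cost 543.

For any fixed open set, each fleet base goes to its cheapest open site; total = fixed + service.
{C, D}: Ashby→C 108, Pell→D 75, York→D 45, Tring→C 70, Sutton→C 63, Upton→D 98. Service 459; fixed 84; total 543.
{A, C, D}: Ashby→A 60, Pell→D 75, York→D 45, Tring→C 70, Sutton→C 63, Upton→D 98. Service 411; fixed 151; total 562.
{B, C, D}: service 431 + fixed 132 = 563
{A, B, C, D}: Ashby→A 60, Pell→D 75, York→D 45, Tring→B 56, Sutton→C 63, Upton→B 84. Service 383; fixed 199; total 582.
(All 15 nonempty subsets were checked; C and D is lowest.)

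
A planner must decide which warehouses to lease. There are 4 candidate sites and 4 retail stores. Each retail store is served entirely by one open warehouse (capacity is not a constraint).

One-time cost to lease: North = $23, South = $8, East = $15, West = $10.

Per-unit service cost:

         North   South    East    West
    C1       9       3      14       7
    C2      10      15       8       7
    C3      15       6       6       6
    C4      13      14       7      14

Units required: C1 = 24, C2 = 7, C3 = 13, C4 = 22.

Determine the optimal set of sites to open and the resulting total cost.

For any fixed open set, each retail store goes to its cheapest open site; total = fixed + service.
{South, East}: C1→South 3·24=72, C2→East 8·7=56, C3→South 6·13=78, C4→East 7·22=154. Service 360; fixed 23; total 383.
{South, East, West}: service 353 + fixed 33 = 386
{North, South, East}: C1→South 3·24=72, C2→East 8·7=56, C3→South 6·13=78, C4→East 7·22=154. Service 360; fixed 46; total 406.
{North, South, East, West}: C1→South 3·24=72, C2→West 7·7=49, C3→South 6·13=78, C4→East 7·22=154. Service 353; fixed 56; total 409.
(All 15 nonempty subsets were checked; South and East is lowest.)

Open South and East; minimum total cost 383.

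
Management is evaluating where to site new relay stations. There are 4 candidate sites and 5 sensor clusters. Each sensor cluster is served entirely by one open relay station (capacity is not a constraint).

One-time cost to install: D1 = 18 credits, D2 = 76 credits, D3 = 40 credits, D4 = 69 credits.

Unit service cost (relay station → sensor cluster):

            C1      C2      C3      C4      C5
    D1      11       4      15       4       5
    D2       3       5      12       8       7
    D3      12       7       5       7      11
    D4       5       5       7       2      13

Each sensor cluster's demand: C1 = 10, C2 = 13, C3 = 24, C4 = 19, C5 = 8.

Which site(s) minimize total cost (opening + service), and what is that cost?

Open D1, D3 and D4; minimum total cost 427.

For any fixed open set, each sensor cluster goes to its cheapest open site; total = fixed + service.
{D1, D3, D4}: C1→D4 5·10=50, C2→D1 4·13=52, C3→D3 5·24=120, C4→D4 2·19=38, C5→D1 5·8=40. Service 300; fixed 127; total 427.
{D1, D4}: service 348 + fixed 87 = 435
{D1, D2, D3}: service 318 + fixed 134 = 452
{D1, D2, D3, D4}: service 280 + fixed 203 = 483
No other subset beats 427.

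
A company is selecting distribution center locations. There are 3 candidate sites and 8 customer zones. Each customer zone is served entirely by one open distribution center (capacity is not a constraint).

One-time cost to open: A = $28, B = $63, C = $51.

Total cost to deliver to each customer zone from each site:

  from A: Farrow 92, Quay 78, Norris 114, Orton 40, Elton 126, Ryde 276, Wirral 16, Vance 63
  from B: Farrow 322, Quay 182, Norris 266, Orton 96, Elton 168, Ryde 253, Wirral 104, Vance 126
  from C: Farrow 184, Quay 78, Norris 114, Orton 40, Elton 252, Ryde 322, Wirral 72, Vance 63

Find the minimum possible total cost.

Minimum total cost: 833

For any fixed open set, each customer zone goes to its cheapest open site; total = fixed + service.
{A}: Farrow→A 92, Quay→A 78, Norris→A 114, Orton→A 40, Elton→A 126, Ryde→A 276, Wirral→A 16, Vance→A 63. Service 805; fixed 28; total 833.
{A, B}: service 782 + fixed 91 = 873
{A, C}: service 805 + fixed 79 = 884
{A, B, C}: Farrow→A 92, Quay→A 78, Norris→A 114, Orton→A 40, Elton→A 126, Ryde→B 253, Wirral→A 16, Vance→A 63. Service 782; fixed 142; total 924.
No other subset beats 833.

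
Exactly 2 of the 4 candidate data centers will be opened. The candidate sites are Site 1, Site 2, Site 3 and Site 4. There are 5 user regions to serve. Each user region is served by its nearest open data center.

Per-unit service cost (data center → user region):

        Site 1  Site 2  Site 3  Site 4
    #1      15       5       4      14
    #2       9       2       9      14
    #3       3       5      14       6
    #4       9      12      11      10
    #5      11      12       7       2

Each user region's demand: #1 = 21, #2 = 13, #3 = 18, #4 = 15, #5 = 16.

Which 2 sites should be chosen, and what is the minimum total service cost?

With exactly 2 open, each user region uses its cheapest among the chosen.
{Site 2, Site 4}: #1→Site 2 5·21=105, #2→Site 2 2·13=26, #3→Site 2 5·18=90, #4→Site 4 10·15=150, #5→Site 4 2·16=32. Service cost 403.
{Site 2, Site 3}: service cost 477
{Site 3, Site 4}: service cost 491
Among all 6 size-2 choices, {Site 2, Site 4} is lowest.

Choose Site 2 and Site 4; total service cost 403.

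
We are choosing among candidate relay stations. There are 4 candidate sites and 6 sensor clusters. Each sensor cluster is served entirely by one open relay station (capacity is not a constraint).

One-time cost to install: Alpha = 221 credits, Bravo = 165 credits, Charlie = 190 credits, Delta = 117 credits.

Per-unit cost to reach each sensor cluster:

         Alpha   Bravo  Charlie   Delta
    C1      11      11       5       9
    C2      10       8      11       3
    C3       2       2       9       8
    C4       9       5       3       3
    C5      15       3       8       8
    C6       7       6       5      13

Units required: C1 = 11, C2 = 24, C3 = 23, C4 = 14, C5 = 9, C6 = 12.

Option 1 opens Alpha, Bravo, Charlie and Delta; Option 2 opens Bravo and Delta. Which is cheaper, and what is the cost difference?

Option 2 is cheaper by 355.

Option 1: {Alpha, Bravo, Charlie, Delta}: C1→Charlie 5·11=55, C2→Delta 3·24=72, C3→Alpha 2·23=46, C4→Charlie 3·14=42, C5→Bravo 3·9=27, C6→Charlie 5·12=60. Service 302; fixed 693; total 995.
Option 2: {Bravo, Delta}: C1→Delta 9·11=99, C2→Delta 3·24=72, C3→Bravo 2·23=46, C4→Delta 3·14=42, C5→Bravo 3·9=27, C6→Bravo 6·12=72. Service 358; fixed 282; total 640.
Difference: |995 − 640| = 355.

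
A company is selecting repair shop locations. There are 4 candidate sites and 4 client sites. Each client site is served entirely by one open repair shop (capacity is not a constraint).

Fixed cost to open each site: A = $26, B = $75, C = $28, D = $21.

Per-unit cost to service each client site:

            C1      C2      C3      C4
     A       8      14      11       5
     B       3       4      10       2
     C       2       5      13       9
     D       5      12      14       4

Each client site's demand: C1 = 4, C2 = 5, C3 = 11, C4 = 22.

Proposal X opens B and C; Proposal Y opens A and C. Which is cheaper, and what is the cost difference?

Proposal X is cheaper by 33.

Proposal X: {B, C}: C1→C 2·4=8, C2→B 4·5=20, C3→B 10·11=110, C4→B 2·22=44. Service 182; fixed 103; total 285.
Proposal Y: {A, C}: C1→C 2·4=8, C2→C 5·5=25, C3→A 11·11=121, C4→A 5·22=110. Service 264; fixed 54; total 318.
Difference: |285 − 318| = 33.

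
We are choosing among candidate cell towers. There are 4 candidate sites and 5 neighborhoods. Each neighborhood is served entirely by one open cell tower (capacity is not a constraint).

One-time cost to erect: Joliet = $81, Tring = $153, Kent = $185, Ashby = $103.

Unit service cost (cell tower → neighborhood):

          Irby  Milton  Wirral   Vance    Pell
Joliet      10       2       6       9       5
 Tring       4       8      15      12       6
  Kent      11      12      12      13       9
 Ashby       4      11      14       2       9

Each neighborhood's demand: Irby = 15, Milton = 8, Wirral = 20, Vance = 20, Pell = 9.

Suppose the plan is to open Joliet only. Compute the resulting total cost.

Each neighborhood is assigned to its cheapest site among the open ones.
{Joliet}: Irby→Joliet 10·15=150, Milton→Joliet 2·8=16, Wirral→Joliet 6·20=120, Vance→Joliet 9·20=180, Pell→Joliet 5·9=45. Service 511; fixed 81; total 592.

Total cost: 592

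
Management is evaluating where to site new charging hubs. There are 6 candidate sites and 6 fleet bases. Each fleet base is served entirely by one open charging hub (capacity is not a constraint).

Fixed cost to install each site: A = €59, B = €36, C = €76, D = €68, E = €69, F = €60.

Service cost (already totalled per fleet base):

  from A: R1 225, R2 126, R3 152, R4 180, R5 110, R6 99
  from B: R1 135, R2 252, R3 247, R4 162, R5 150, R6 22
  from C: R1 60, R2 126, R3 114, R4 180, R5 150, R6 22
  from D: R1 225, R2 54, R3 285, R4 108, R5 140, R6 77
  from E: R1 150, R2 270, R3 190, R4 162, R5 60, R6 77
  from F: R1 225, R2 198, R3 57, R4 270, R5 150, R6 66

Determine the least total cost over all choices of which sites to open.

Minimum total cost: 631

For any fixed open set, each fleet base goes to its cheapest open site; total = fixed + service.
{C, D, E}: R1→C 60, R2→D 54, R3→C 114, R4→D 108, R5→E 60, R6→C 22. Service 418; fixed 213; total 631.
{C, D, E, F}: service 361 + fixed 273 = 634
{C, D}: service 498 + fixed 144 = 642
{A, B, C, D, E, F}: service 361 + fixed 368 = 729
No other subset beats 631.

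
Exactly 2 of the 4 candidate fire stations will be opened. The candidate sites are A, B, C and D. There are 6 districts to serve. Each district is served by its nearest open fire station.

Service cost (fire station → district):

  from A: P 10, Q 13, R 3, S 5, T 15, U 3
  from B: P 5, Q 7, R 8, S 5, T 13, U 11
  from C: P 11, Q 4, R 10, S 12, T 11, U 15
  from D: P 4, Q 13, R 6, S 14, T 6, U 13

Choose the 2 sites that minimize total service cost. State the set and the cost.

With exactly 2 open, each district uses its cheapest among the chosen.
{A, D}: P→D 4, Q→A 13, R→A 3, S→A 5, T→D 6, U→A 3. Service cost 34.
{A, B}: service cost 36
{A, C}: service cost 36
Among all 6 size-2 choices, {A, D} is lowest.

Choose A and D; total service cost 34.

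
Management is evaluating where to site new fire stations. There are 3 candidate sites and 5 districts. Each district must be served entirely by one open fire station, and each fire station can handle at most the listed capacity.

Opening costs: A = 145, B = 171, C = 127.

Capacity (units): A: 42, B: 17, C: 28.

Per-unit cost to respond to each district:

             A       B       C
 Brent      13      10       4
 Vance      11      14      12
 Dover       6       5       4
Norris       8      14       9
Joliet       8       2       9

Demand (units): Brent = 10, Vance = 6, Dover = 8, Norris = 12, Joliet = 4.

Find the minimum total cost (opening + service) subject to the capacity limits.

Minimum total cost: 517

Open {A}: Brent→A 13·10=130, Vance→A 11·6=66, Dover→A 6·8=48, Norris→A 8·12=96, Joliet→A 8·4=32.
Loads: A carries 40/42. Service 372; fixed 145; total 517.
Next best feasible plan costs 538.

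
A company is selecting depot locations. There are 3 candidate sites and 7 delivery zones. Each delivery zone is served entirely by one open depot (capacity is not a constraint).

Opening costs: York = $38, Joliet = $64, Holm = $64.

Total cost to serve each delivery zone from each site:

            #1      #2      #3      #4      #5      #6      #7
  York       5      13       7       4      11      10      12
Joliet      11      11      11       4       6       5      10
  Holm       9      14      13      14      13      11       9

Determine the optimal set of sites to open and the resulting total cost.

Open York only; minimum total cost 100.

For any fixed open set, each delivery zone goes to its cheapest open site; total = fixed + service.
{York}: #1→York 5, #2→York 13, #3→York 7, #4→York 4, #5→York 11, #6→York 10, #7→York 12. Service 62; fixed 38; total 100.
{Joliet}: #1→Joliet 11, #2→Joliet 11, #3→Joliet 11, #4→Joliet 4, #5→Joliet 6, #6→Joliet 5, #7→Joliet 10. Service 58; fixed 64; total 122.
{Holm}: service 83 + fixed 64 = 147
{York, Joliet, Holm}: #1→York 5, #2→Joliet 11, #3→York 7, #4→York 4, #5→Joliet 6, #6→Joliet 5, #7→Holm 9. Service 47; fixed 166; total 213.
No other subset beats 100.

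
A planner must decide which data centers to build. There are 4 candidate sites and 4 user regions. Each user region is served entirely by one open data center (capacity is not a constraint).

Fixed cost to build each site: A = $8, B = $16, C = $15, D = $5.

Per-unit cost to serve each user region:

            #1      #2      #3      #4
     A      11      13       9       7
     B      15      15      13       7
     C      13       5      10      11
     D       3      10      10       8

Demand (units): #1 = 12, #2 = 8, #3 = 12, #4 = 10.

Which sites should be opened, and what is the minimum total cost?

For any fixed open set, each user region goes to its cheapest open site; total = fixed + service.
{A, C, D}: #1→D 3·12=36, #2→C 5·8=40, #3→A 9·12=108, #4→A 7·10=70. Service 254; fixed 28; total 282.
{C, D}: #1→D 3·12=36, #2→C 5·8=40, #3→C 10·12=120, #4→D 8·10=80. Service 276; fixed 20; total 296.
{A, B, C, D}: service 254 + fixed 44 = 298
{D}: #1→D 3·12=36, #2→D 10·8=80, #3→D 10·12=120, #4→D 8·10=80. Service 316; fixed 5; total 321.
(All 15 nonempty subsets were checked; A, C and D is lowest.)

Open A, C and D; minimum total cost 282.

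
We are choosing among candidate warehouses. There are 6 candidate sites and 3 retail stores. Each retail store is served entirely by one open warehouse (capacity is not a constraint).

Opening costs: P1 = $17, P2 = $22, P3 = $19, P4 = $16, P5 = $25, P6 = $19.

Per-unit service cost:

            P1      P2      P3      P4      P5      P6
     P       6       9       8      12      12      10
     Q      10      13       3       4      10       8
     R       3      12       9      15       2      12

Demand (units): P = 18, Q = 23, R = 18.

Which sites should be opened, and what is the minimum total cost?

Open P1 and P3; minimum total cost 267.

For any fixed open set, each retail store goes to its cheapest open site; total = fixed + service.
{P1, P3}: P→P1 6·18=108, Q→P3 3·23=69, R→P1 3·18=54. Service 231; fixed 36; total 267.
{P1, P3, P5}: service 213 + fixed 61 = 274
{P1, P3, P4}: service 231 + fixed 52 = 283
{P1, P2, P3, P4, P5, P6}: P→P1 6·18=108, Q→P3 3·23=69, R→P5 2·18=36. Service 213; fixed 118; total 331.
No other subset beats 267.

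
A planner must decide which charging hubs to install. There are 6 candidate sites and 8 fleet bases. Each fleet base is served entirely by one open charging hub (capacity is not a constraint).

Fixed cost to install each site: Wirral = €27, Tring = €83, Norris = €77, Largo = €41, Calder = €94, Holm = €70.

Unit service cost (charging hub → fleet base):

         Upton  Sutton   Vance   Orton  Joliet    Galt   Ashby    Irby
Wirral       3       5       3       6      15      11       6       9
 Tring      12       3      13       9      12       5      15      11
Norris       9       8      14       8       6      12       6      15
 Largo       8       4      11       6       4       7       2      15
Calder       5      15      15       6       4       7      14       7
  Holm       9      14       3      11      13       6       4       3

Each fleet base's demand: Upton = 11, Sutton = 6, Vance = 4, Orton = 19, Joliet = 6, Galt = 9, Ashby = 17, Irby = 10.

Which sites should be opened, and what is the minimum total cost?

For any fixed open set, each fleet base goes to its cheapest open site; total = fixed + service.
{Wirral, Largo}: Upton→Wirral 3·11=33, Sutton→Largo 4·6=24, Vance→Wirral 3·4=12, Orton→Wirral 6·19=114, Joliet→Largo 4·6=24, Galt→Largo 7·9=63, Ashby→Largo 2·17=34, Irby→Wirral 9·10=90. Service 394; fixed 68; total 462.
{Wirral, Largo, Holm}: Upton→Wirral 3·11=33, Sutton→Largo 4·6=24, Vance→Wirral 3·4=12, Orton→Wirral 6·19=114, Joliet→Largo 4·6=24, Galt→Holm 6·9=54, Ashby→Largo 2·17=34, Irby→Holm 3·10=30. Service 325; fixed 138; total 463.
{Largo, Holm}: service 380 + fixed 111 = 491
{Wirral, Tring, Norris, Largo, Calder, Holm}: Upton→Wirral 3·11=33, Sutton→Tring 3·6=18, Vance→Wirral 3·4=12, Orton→Wirral 6·19=114, Joliet→Largo 4·6=24, Galt→Tring 5·9=45, Ashby→Largo 2·17=34, Irby→Holm 3·10=30. Service 310; fixed 392; total 702.
No other subset beats 462.

Open Wirral and Largo; minimum total cost 462.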